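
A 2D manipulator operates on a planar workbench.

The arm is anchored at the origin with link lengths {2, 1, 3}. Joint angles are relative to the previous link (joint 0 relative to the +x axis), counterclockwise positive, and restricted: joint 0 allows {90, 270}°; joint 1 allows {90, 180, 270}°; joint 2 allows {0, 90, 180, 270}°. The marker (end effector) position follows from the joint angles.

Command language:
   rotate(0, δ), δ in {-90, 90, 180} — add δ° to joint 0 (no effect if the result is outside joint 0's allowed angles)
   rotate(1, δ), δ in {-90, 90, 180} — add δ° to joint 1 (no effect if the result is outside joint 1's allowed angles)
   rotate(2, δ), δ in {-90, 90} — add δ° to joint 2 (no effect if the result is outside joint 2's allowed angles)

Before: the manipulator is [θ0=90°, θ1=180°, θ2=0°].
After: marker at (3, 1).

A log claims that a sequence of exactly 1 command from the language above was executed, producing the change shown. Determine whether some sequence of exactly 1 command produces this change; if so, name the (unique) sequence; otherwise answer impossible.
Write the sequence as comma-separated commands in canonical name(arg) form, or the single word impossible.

start: [θ0=90°, θ1=180°, θ2=0°]
[1] after rotate(2, 90): [θ0=90°, θ1=180°, θ2=90°]
no other 1-command option fits: unique.

rotate(2, 90)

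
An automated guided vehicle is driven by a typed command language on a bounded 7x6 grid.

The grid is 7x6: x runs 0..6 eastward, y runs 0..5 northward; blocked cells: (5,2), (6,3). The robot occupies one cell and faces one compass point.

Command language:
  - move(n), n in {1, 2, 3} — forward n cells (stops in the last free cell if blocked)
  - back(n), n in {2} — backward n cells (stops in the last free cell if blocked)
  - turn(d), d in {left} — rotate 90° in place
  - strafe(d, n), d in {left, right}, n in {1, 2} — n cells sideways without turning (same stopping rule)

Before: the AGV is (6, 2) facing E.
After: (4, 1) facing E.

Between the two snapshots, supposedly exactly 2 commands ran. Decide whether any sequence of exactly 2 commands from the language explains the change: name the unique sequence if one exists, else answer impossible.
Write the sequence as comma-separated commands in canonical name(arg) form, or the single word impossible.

key: still facing E at the end — nothing in the sequence rotates
from: (6, 2) facing E
[1] after strafe(right, 1): (6, 1) facing E
[2] after back(2): (4, 1) facing E
all 81 alternatives checked — unique.

strafe(right, 1), back(2)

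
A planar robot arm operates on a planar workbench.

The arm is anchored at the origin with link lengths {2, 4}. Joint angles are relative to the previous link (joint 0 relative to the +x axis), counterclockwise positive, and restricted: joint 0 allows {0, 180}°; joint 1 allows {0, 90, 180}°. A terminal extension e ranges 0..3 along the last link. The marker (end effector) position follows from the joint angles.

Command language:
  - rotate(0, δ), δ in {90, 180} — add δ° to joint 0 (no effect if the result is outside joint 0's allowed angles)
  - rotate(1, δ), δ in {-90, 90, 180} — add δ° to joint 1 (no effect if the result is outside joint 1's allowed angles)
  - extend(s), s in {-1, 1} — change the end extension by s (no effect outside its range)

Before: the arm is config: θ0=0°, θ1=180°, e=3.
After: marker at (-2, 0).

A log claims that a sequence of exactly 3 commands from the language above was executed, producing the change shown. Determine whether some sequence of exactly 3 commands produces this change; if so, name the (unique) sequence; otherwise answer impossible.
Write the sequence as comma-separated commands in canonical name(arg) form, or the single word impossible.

extend(-1), extend(-1), extend(-1)

begin: config: θ0=0°, θ1=180°, e=3
1. extend(-1) → config: θ0=0°, θ1=180°, e=2
2. extend(-1) → config: θ0=0°, θ1=180°, e=1
3. extend(-1) → config: θ0=0°, θ1=180°, e=0
no other 3-command option fits: unique.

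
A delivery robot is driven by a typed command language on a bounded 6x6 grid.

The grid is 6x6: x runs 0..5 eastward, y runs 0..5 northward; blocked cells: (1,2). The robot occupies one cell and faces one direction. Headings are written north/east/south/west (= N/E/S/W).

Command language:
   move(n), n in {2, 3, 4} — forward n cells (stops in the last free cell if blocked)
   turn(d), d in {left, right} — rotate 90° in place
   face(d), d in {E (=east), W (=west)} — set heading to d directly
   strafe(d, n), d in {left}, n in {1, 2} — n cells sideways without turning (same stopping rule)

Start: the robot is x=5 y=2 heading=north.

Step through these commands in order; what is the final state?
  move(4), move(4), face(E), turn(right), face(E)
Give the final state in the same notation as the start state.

initial: x=5 y=2 heading=north
[1] after move(4): x=5 y=5 heading=north
[2] after move(4): x=5 y=5 heading=north
[3] after face(E): x=5 y=5 heading=east
[4] after turn(right): x=5 y=5 heading=south
[5] after face(E): x=5 y=5 heading=east

x=5 y=5 heading=east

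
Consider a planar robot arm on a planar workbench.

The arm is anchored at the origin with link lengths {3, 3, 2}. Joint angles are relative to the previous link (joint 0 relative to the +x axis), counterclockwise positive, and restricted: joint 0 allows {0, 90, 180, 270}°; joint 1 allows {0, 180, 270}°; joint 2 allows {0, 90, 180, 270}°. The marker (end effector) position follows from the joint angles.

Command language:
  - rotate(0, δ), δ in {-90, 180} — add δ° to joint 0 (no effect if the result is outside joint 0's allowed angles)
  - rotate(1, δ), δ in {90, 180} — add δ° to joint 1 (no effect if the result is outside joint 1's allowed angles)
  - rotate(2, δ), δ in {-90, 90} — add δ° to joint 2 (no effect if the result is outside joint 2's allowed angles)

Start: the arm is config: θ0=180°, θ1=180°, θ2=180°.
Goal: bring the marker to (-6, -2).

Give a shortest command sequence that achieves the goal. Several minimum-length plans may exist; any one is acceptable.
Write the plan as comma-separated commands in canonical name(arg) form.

rotate(1, 180), rotate(2, -90)

start: config: θ0=180°, θ1=180°, θ2=180°
t=1 rotate(1, 180) ⇒ config: θ0=180°, θ1=0°, θ2=180°
t=2 rotate(2, -90) ⇒ config: θ0=180°, θ1=0°, θ2=90°
no 1-step plan works, so 2 is optimal.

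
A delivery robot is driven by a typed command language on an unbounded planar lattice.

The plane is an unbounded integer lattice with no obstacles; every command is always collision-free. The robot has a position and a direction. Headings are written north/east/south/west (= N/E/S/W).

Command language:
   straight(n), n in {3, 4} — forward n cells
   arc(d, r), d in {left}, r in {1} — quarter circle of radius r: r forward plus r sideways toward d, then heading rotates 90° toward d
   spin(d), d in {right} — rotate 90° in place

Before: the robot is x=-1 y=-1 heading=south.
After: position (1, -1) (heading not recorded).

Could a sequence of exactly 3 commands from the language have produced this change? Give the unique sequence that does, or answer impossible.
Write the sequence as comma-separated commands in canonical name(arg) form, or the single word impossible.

arc(left, 1), arc(left, 1), spin(right)

key: order matters: swapping arc(left, 1) and spin(right) lands elsewhere
from: x=-1 y=-1 heading=south
1. arc(left, 1) → x=0 y=-2 heading=east
2. arc(left, 1) → x=1 y=-1 heading=north
3. spin(right) → x=1 y=-1 heading=east
all 64 alternatives checked — unique.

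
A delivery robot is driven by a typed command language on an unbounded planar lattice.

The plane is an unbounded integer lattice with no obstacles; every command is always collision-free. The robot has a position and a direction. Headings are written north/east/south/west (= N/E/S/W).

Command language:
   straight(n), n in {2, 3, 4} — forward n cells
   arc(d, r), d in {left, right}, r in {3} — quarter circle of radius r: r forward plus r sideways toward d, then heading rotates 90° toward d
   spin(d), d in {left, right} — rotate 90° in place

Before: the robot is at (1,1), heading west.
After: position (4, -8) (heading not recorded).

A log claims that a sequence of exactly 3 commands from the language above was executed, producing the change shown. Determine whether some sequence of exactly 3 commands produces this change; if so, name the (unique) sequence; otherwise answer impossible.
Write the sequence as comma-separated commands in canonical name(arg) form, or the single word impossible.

key: running arc(right, 3) before arc(left, 3) would end elsewhere — order is forced
start: at (1,1), heading west
1. arc(left, 3) → at (-2,-2), heading south
2. arc(left, 3) → at (1,-5), heading east
3. arc(right, 3) → at (4,-8), heading south
uniquely the one of 343 3-step routes that fits.

arc(left, 3), arc(left, 3), arc(right, 3)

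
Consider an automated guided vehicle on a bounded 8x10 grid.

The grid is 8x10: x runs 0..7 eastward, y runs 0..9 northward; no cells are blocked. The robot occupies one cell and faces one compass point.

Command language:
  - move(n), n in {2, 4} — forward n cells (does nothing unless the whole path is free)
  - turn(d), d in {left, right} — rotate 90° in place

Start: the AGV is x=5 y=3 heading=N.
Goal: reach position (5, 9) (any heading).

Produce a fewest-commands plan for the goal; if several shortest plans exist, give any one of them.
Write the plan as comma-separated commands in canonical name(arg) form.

begin: x=5 y=3 heading=N
t=1 move(4) ⇒ x=5 y=7 heading=N
t=2 move(2) ⇒ x=5 y=9 heading=N
nothing shorter than 2 reaches the goal.

move(4), move(2)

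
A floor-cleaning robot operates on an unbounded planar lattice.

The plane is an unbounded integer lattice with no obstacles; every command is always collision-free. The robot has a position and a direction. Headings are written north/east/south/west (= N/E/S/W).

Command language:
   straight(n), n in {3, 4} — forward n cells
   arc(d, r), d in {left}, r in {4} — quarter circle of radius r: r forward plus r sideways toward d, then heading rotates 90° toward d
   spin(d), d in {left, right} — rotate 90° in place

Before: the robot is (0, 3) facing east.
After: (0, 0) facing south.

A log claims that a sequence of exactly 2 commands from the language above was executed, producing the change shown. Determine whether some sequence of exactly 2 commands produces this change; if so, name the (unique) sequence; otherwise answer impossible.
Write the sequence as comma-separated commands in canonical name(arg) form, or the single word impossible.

spin(right), straight(3)

key: running straight(3) before spin(right) would end elsewhere — order is forced
from: (0, 3) facing east
step 1 (spin(right)): (0, 3) facing south
step 2 (straight(3)): (0, 0) facing south
all 25 alternatives checked — unique.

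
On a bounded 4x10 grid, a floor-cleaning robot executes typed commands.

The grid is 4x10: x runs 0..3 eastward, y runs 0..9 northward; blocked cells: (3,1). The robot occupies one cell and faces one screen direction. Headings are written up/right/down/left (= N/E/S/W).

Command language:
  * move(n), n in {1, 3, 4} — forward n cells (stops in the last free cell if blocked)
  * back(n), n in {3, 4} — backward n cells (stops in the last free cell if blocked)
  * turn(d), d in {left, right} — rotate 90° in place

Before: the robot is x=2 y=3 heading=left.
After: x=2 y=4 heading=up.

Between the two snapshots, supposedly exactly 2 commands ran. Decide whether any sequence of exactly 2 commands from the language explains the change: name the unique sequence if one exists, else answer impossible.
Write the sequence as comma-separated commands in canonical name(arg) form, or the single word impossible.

turn(right), move(1)

key: running move(1) before turn(right) would end elsewhere — order is forced
start: x=2 y=3 heading=left
step 1 (turn(right)): x=2 y=3 heading=up
step 2 (move(1)): x=2 y=4 heading=up
no other 2-command option fits: unique.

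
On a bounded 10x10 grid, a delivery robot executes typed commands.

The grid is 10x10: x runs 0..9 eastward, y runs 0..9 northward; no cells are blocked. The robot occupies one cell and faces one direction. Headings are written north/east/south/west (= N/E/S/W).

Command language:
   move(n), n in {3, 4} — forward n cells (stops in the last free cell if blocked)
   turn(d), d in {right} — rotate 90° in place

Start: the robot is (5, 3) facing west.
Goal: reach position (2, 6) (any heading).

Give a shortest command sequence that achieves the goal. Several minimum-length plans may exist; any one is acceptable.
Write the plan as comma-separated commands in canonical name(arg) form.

from: (5, 3) facing west
1. move(3) → (2, 3) facing west
2. turn(right) → (2, 3) facing north
3. move(3) → (2, 6) facing north
minimal: 3 command(s), checked below 3.

move(3), turn(right), move(3)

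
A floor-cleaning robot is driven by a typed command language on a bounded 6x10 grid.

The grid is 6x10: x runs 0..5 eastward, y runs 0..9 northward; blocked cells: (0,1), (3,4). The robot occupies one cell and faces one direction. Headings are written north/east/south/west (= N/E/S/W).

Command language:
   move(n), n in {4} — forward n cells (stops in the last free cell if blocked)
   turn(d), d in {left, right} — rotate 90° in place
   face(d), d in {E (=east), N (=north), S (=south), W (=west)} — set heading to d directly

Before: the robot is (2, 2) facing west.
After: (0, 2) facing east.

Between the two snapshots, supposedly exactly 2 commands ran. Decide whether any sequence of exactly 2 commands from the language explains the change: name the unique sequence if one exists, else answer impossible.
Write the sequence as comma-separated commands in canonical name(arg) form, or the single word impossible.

move(4), face(E)

key: cell and facing (now E) both changed — the 2 commands mix motion and turning
from: (2, 2) facing west
1. move(4) → (0, 2) facing west
2. face(E) → (0, 2) facing east
no other 2-command option fits: unique.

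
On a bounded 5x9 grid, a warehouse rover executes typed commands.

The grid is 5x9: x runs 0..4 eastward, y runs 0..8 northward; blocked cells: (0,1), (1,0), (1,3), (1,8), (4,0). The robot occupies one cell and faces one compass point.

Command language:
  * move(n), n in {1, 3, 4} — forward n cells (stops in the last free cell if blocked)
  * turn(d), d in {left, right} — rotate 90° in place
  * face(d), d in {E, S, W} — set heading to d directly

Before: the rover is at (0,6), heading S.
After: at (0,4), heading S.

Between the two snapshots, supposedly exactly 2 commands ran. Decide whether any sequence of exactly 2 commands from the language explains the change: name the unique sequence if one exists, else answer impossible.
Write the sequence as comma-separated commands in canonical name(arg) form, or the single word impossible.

key: heading stays S — no command in the sequence turns
initial: at (0,6), heading S
step 1 (move(1)): at (0,5), heading S
step 2 (move(1)): at (0,4), heading S
uniquely the one of 64 2-step routes that fits.

move(1), move(1)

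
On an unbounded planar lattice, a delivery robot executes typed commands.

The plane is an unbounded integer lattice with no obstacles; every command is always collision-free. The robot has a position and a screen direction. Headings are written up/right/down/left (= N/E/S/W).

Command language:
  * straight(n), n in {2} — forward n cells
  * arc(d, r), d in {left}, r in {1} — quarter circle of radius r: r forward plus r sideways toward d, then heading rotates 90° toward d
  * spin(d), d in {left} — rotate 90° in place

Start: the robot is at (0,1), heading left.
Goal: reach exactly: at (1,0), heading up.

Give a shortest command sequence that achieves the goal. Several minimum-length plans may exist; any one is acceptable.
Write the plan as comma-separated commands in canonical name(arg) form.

arc(left, 1), arc(left, 1), arc(left, 1)

initial: at (0,1), heading left
step 1 (arc(left, 1)): at (-1,0), heading down
step 2 (arc(left, 1)): at (0,-1), heading right
step 3 (arc(left, 1)): at (1,0), heading up
shorter routes all fall short; 3 is best.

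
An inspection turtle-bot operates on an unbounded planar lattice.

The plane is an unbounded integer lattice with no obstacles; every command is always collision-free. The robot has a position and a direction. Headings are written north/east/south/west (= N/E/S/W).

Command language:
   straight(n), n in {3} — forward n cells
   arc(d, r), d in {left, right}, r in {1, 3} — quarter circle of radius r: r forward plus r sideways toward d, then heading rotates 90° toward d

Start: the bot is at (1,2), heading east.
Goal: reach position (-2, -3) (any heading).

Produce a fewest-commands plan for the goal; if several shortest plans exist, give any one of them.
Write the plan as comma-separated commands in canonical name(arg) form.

arc(right, 1), arc(right, 1), arc(left, 3)

t0: at (1,2), heading east
t=1 arc(right, 1) ⇒ at (2,1), heading south
t=2 arc(right, 1) ⇒ at (1,0), heading west
t=3 arc(left, 3) ⇒ at (-2,-3), heading south
shorter routes all fall short; 3 is best.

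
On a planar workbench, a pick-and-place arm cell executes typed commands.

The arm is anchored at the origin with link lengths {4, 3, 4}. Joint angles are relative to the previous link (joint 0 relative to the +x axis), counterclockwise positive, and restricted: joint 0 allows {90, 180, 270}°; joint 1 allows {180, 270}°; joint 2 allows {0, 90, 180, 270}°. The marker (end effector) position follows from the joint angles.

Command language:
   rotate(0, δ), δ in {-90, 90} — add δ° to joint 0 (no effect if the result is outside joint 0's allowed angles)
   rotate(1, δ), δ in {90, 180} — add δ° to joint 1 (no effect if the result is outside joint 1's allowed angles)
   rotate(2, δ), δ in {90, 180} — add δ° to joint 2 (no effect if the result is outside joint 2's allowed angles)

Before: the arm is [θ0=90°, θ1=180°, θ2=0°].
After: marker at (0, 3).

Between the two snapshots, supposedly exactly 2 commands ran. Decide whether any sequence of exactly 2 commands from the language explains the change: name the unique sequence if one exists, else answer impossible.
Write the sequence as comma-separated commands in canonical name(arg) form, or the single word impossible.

rotate(0, 90), rotate(0, 90)

initial: [θ0=90°, θ1=180°, θ2=0°]
t=1 rotate(0, 90) ⇒ [θ0=180°, θ1=180°, θ2=0°]
t=2 rotate(0, 90) ⇒ [θ0=270°, θ1=180°, θ2=0°]
no other 2-command option fits: unique.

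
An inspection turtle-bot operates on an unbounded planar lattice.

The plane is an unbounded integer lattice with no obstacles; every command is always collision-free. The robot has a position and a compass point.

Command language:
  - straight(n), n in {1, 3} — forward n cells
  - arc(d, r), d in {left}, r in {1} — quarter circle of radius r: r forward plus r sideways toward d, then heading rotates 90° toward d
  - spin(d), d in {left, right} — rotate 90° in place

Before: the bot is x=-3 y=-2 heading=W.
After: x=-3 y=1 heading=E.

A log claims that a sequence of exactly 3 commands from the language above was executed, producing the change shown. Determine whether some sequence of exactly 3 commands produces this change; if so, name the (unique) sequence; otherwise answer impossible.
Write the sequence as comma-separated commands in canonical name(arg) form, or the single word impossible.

spin(right), straight(3), spin(right)

key: position moved to (-3,1) AND the heading swung to E — translation plus rotation needed
t0: x=-3 y=-2 heading=W
[1] after spin(right): x=-3 y=-2 heading=N
[2] after straight(3): x=-3 y=1 heading=N
[3] after spin(right): x=-3 y=1 heading=E
no rival 3-sequence matches.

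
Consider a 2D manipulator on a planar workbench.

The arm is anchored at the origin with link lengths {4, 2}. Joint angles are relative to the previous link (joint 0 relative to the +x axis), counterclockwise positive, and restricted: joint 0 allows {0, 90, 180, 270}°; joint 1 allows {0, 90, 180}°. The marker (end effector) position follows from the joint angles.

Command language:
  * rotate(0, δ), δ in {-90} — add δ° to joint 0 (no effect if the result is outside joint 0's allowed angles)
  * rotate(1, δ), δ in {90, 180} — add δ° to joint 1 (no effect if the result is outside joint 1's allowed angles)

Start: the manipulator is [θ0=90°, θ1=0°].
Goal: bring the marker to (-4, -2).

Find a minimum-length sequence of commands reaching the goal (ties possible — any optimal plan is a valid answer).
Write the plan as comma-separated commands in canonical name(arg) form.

initial: [θ0=90°, θ1=0°]
1. rotate(1, 90) → [θ0=90°, θ1=90°]
2. rotate(0, -90) → [θ0=0°, θ1=90°]
3. rotate(0, -90) → [θ0=270°, θ1=90°]
4. rotate(0, -90) → [θ0=180°, θ1=90°]
minimal: 4 command(s), checked below 4.

rotate(1, 90), rotate(0, -90), rotate(0, -90), rotate(0, -90)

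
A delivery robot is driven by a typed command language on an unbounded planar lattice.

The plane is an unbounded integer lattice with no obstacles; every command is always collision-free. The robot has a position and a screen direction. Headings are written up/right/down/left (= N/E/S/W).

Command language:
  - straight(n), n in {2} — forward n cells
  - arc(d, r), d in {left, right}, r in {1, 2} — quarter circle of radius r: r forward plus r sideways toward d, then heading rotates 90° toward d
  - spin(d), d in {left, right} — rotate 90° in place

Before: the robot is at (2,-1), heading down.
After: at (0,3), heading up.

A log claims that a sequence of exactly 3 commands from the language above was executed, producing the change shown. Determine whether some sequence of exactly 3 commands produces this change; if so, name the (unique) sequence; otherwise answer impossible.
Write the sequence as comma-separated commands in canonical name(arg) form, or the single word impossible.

key: position moved to (0,3) AND the heading swung to N — translation plus rotation needed
initial: at (2,-1), heading down
[1] after spin(right): at (2,-1), heading left
[2] after arc(right, 2): at (0,1), heading up
[3] after straight(2): at (0,3), heading up
no other 3-command option fits: unique.

spin(right), arc(right, 2), straight(2)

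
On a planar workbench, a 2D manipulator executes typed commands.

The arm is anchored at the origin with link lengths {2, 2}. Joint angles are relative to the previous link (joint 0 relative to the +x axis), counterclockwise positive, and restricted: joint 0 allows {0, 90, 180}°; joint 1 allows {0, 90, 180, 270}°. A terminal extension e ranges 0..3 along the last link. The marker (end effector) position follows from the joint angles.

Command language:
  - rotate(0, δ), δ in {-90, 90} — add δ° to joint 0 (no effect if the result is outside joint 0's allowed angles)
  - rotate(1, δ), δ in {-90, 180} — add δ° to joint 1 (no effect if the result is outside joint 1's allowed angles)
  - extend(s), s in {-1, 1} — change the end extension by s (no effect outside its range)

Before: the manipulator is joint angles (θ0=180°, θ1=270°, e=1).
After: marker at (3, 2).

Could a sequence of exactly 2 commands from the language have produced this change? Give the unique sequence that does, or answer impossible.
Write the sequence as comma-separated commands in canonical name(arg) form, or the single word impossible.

rotate(0, 90), rotate(0, -90)

key: order matters: swapping rotate(0, 90) and rotate(0, -90) lands elsewhere
t0: joint angles (θ0=180°, θ1=270°, e=1)
1. rotate(0, 90) → joint angles (θ0=180°, θ1=270°, e=1)
2. rotate(0, -90) → joint angles (θ0=90°, θ1=270°, e=1)
no other 2-command option fits: unique.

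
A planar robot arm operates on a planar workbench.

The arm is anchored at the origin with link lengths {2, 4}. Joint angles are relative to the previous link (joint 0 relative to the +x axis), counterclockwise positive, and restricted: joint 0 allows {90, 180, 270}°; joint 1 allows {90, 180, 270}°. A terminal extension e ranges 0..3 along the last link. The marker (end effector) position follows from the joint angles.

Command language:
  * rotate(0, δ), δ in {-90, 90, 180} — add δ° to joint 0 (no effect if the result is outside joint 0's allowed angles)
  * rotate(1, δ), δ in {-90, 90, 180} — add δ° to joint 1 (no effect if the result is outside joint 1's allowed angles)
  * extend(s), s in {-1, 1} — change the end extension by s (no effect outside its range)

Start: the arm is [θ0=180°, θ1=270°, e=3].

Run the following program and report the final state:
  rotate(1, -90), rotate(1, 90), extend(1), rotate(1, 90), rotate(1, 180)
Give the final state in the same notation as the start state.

begin: [θ0=180°, θ1=270°, e=3]
[1] after rotate(1, -90): [θ0=180°, θ1=180°, e=3]
[2] after rotate(1, 90): [θ0=180°, θ1=270°, e=3]
[3] after extend(1): [θ0=180°, θ1=270°, e=3]
[4] after rotate(1, 90): [θ0=180°, θ1=270°, e=3]
[5] after rotate(1, 180): [θ0=180°, θ1=90°, e=3]

[θ0=180°, θ1=90°, e=3]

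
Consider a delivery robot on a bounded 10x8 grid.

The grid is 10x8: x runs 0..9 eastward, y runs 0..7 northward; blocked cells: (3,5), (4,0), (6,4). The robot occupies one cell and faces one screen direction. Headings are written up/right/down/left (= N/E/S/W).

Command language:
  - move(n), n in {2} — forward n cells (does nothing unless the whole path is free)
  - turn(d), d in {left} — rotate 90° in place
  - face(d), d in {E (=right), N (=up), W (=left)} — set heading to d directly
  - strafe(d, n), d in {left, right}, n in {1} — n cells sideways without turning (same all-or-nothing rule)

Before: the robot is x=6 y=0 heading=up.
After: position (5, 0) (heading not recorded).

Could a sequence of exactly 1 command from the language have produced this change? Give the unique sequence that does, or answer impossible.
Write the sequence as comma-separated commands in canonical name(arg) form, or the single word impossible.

from: x=6 y=0 heading=up
[1] after strafe(left, 1): x=5 y=0 heading=up
no other 1-command option fits: unique.

strafe(left, 1)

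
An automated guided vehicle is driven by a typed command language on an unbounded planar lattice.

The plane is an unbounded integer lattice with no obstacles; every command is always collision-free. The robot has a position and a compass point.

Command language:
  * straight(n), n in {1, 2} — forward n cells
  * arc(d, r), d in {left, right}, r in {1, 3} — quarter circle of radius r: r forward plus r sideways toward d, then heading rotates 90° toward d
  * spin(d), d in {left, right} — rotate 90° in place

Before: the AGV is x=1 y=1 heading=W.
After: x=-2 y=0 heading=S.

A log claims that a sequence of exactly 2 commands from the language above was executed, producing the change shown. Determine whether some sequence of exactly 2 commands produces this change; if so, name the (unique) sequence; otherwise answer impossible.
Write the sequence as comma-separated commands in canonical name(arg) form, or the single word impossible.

key: position moved to (-2,0) AND the heading swung to S — translation plus rotation needed
begin: x=1 y=1 heading=W
[1] after straight(2): x=-1 y=1 heading=W
[2] after arc(left, 1): x=-2 y=0 heading=S
no other 2-command option fits: unique.

straight(2), arc(left, 1)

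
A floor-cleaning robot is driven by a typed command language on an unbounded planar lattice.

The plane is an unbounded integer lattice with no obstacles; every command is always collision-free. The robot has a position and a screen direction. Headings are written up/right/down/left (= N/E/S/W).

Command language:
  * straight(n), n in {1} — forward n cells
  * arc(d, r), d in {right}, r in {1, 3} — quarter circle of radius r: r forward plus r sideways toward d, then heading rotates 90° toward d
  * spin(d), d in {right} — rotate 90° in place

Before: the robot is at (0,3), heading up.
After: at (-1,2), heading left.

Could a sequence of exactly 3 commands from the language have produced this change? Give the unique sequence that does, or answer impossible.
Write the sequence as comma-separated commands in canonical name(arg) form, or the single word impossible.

spin(right), spin(right), arc(right, 1)

key: position moved to (-1,2) AND the heading swung to W — translation plus rotation needed
start: at (0,3), heading up
step 1 (spin(right)): at (0,3), heading right
step 2 (spin(right)): at (0,3), heading down
step 3 (arc(right, 1)): at (-1,2), heading left
uniquely the one of 64 3-step routes that fits.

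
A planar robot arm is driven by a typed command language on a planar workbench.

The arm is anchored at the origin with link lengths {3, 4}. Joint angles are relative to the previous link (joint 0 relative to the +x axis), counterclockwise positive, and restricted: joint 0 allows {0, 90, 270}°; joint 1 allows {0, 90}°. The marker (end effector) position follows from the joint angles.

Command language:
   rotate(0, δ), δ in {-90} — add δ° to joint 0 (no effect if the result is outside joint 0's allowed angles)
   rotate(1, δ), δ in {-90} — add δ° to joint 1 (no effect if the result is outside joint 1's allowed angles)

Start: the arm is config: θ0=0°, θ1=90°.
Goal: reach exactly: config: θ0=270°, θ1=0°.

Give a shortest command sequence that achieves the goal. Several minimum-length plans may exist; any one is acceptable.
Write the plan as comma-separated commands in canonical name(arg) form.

initial: config: θ0=0°, θ1=90°
t=1 rotate(1, -90) ⇒ config: θ0=0°, θ1=0°
t=2 rotate(0, -90) ⇒ config: θ0=270°, θ1=0°
nothing shorter than 2 reaches the goal.

rotate(1, -90), rotate(0, -90)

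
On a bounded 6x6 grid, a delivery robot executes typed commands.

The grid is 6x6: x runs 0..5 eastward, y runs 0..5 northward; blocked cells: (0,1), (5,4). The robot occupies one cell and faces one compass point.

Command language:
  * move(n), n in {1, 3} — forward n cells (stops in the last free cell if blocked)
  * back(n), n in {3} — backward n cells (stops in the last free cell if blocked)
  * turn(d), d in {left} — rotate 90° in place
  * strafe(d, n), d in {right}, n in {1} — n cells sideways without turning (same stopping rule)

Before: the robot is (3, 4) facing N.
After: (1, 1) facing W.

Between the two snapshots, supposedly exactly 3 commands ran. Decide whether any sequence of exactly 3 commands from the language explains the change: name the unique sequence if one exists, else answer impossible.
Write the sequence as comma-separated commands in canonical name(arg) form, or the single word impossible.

key: running move(3) before back(3) would end elsewhere — order is forced
from: (3, 4) facing N
step 1 (back(3)): (3, 1) facing N
step 2 (turn(left)): (3, 1) facing W
step 3 (move(3)): (1, 1) facing W
no rival 3-sequence matches.

back(3), turn(left), move(3)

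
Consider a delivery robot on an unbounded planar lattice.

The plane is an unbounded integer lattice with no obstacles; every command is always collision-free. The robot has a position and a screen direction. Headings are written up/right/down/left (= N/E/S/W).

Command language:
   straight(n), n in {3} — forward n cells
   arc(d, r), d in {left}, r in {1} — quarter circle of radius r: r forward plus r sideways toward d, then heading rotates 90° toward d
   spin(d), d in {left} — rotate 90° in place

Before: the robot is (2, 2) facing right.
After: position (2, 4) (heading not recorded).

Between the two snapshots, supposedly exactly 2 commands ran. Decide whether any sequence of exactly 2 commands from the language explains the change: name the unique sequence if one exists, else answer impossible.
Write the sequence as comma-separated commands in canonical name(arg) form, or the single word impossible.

arc(left, 1), arc(left, 1)

from: (2, 2) facing right
t=1 arc(left, 1) ⇒ (3, 3) facing up
t=2 arc(left, 1) ⇒ (2, 4) facing left
no other 2-command option fits: unique.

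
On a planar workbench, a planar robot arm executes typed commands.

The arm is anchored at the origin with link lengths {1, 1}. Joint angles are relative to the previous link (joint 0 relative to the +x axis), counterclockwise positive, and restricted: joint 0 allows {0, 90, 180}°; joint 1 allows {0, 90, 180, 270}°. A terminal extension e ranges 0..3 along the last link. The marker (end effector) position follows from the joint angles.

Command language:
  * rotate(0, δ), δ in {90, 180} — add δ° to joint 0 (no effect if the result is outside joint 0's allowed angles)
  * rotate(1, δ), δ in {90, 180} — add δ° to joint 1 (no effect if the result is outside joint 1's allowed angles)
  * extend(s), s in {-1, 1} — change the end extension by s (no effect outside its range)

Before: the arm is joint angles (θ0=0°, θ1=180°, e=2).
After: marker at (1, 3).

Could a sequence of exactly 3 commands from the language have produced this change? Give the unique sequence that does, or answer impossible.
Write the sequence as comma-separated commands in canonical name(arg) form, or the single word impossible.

from: joint angles (θ0=0°, θ1=180°, e=2)
t=1 rotate(1, 90) ⇒ joint angles (θ0=0°, θ1=270°, e=2)
t=2 rotate(1, 90) ⇒ joint angles (θ0=0°, θ1=0°, e=2)
t=3 rotate(1, 90) ⇒ joint angles (θ0=0°, θ1=90°, e=2)
uniquely the one of 216 3-step routes that fits.

rotate(1, 90), rotate(1, 90), rotate(1, 90)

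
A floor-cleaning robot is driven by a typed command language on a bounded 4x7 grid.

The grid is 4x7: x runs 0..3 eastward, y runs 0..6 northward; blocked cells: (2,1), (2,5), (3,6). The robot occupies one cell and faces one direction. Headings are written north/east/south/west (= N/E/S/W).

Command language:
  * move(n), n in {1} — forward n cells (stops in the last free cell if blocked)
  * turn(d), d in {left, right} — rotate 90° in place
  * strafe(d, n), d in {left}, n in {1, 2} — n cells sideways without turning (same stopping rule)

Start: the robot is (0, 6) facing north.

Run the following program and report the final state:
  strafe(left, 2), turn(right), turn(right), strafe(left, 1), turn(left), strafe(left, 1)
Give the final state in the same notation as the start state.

(1, 6) facing east

begin: (0, 6) facing north
1. strafe(left, 2) → (0, 6) facing north
2. turn(right) → (0, 6) facing east
3. turn(right) → (0, 6) facing south
4. strafe(left, 1) → (1, 6) facing south
5. turn(left) → (1, 6) facing east
6. strafe(left, 1) → (1, 6) facing east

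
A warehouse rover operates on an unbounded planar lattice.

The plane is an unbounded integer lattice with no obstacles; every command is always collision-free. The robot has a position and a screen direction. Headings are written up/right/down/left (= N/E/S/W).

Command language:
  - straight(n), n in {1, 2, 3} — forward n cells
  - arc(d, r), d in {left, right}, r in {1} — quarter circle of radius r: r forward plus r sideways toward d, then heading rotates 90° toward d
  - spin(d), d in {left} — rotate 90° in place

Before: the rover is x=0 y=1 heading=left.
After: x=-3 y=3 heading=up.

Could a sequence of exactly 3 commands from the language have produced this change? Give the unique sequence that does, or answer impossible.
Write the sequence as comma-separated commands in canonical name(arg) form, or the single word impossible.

straight(2), arc(right, 1), straight(1)

key: cell and facing (now N) both changed — the 3 commands mix motion and turning
initial: x=0 y=1 heading=left
[1] after straight(2): x=-2 y=1 heading=left
[2] after arc(right, 1): x=-3 y=2 heading=up
[3] after straight(1): x=-3 y=3 heading=up
no other 3-command option fits: unique.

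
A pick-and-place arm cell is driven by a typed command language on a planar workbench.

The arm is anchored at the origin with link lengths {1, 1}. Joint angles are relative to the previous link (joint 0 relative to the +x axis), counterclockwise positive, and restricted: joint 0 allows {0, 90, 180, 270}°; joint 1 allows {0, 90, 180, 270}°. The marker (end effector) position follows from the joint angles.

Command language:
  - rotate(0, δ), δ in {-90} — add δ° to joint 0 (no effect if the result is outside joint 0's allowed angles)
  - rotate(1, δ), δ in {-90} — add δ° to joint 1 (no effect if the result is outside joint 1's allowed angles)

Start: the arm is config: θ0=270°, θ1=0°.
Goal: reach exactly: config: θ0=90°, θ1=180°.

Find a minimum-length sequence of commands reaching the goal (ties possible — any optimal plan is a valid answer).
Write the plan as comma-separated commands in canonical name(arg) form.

initial: config: θ0=270°, θ1=0°
[1] after rotate(1, -90): config: θ0=270°, θ1=270°
[2] after rotate(1, -90): config: θ0=270°, θ1=180°
[3] after rotate(0, -90): config: θ0=180°, θ1=180°
[4] after rotate(0, -90): config: θ0=90°, θ1=180°
shorter routes all fall short; 4 is best.

rotate(1, -90), rotate(1, -90), rotate(0, -90), rotate(0, -90)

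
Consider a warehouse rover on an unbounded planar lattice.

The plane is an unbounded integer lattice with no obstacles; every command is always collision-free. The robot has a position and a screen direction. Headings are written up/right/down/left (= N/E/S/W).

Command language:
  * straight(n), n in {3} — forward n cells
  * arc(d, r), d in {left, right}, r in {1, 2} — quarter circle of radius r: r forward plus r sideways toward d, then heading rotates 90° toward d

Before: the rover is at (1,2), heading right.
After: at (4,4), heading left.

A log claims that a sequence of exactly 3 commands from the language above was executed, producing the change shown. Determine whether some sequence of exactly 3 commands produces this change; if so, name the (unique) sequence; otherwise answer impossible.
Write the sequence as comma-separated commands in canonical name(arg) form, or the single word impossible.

straight(3), arc(left, 1), arc(left, 1)

key: order matters: swapping straight(3) and arc(left, 1) lands elsewhere
from: at (1,2), heading right
step 1 (straight(3)): at (4,2), heading right
step 2 (arc(left, 1)): at (5,3), heading up
step 3 (arc(left, 1)): at (4,4), heading left
no rival 3-sequence matches.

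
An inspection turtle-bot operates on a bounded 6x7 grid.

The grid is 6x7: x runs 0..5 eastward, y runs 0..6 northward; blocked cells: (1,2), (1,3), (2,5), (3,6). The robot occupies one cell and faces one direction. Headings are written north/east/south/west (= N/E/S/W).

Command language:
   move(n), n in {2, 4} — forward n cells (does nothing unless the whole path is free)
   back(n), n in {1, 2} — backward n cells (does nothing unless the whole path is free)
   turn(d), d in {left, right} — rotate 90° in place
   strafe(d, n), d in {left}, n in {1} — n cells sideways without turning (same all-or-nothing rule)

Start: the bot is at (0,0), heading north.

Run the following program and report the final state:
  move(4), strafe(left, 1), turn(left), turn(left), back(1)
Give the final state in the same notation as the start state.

at (0,5), heading south

t0: at (0,0), heading north
t=1 move(4) ⇒ at (0,4), heading north
t=2 strafe(left, 1) ⇒ at (0,4), heading north
t=3 turn(left) ⇒ at (0,4), heading west
t=4 turn(left) ⇒ at (0,4), heading south
t=5 back(1) ⇒ at (0,5), heading south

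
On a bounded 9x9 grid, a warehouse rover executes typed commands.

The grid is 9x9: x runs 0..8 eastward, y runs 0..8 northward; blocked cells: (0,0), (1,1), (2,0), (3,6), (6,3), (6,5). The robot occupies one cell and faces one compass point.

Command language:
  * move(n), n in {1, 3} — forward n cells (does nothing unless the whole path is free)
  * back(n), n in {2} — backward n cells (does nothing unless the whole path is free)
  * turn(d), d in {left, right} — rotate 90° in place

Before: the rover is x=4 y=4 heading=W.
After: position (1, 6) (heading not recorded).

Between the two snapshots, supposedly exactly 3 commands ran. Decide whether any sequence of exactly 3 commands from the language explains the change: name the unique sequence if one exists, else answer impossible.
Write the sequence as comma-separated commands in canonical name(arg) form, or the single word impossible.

move(3), turn(left), back(2)

key: order matters: swapping move(3) and back(2) lands elsewhere
start: x=4 y=4 heading=W
[1] after move(3): x=1 y=4 heading=W
[2] after turn(left): x=1 y=4 heading=S
[3] after back(2): x=1 y=6 heading=S
no other 3-command option fits: unique.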